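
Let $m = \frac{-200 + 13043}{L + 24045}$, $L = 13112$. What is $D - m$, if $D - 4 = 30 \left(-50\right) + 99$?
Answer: $- \frac{51921172}{37157} \approx -1397.3$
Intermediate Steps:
$D = -1397$ ($D = 4 + \left(30 \left(-50\right) + 99\right) = 4 + \left(-1500 + 99\right) = 4 - 1401 = -1397$)
$m = \frac{12843}{37157}$ ($m = \frac{-200 + 13043}{13112 + 24045} = \frac{12843}{37157} \approx 0.34564$)
$D - m = -1397 - \frac{12843}{37157} = - \frac{51921172}{37157}$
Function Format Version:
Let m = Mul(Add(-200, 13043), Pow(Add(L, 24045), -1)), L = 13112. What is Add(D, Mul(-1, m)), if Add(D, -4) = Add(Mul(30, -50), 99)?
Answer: Rational(-51921172, 37157) ≈ -1397.3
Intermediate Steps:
D = -1397 (D = Add(4, Add(Mul(30, -50), 99)) = Add(4, Add(-1500, 99)) = Add(4, -1401) = -1397)
m = Rational(12843, 37157) (m = Mul(Add(-200, 13043), Pow(Add(13112, 24045), -1)) = Mul(12843, Pow(37157, -1)) = Mul(12843, Rational(1, 37157)) = Rational(12843, 37157) ≈ 0.34564)
Add(D, Mul(-1, m)) = Add(-1397, Mul(-1, Rational(12843, 37157))) = Add(-1397, Rational(-12843, 37157)) = Rational(-51921172, 37157)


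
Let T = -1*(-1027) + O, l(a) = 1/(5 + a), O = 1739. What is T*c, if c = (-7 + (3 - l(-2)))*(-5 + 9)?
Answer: -47944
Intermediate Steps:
T = 2766 (T = -1*(-1027) + 1739 = 1027 + 1739 = 2766)
c = -52/3 (c = (-7 + (3 - 1/(5 - 2)))*(-5 + 9) = (-7 + (3 - 1/3))*4 = (-7 + (3 - 1*⅓))*4 = (-7 + (3 - ⅓))*4 = (-7 + 8/3)*4 = -13/3*4 = -52/3 ≈ -17.333)
T*c = 2766*(-52/3) = -47944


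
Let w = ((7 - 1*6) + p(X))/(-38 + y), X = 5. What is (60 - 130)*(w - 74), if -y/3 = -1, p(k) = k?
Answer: 5192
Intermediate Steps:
y = 3 (y = -3*(-1) = 3)
w = -6/35 (w = ((7 - 1*6) + 5)/(-38 + 3) = ((7 - 6) + 5)/(-35) = (1 + 5)*(-1/35) = 6*(-1/35) = -6/35 ≈ -0.17143)
(60 - 130)*(w - 74) = (60 - 130)*(-6/35 - 74) = -70*(-2596/35) = 5192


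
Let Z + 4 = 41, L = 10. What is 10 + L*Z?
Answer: 380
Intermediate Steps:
Z = 37 (Z = -4 + 41 = 37)
10 + L*Z = 10 + 10*37 = 10 + 370 = 380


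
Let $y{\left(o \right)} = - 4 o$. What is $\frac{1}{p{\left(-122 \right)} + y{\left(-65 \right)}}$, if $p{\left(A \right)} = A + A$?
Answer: $\frac{1}{16} \approx 0.0625$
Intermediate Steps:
$p{\left(A \right)} = 2 A$
$\frac{1}{p{\left(-122 \right)} + y{\left(-65 \right)}} = \frac{1}{2 \left(-122\right) - -260} = \frac{1}{-244 + 260} = \frac{1}{16}$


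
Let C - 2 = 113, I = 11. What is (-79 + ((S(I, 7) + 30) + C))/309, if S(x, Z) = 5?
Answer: 71/309 ≈ 0.22977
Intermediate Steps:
C = 115 (C = 2 + 113 = 115)
(-79 + ((S(I, 7) + 30) + C))/309 = (-79 + ((5 + 30) + 115))/309 = (-79 + (35 + 115))*(1/309) = (-79 + 150)*(1/309) = 71*(1/309) = 71/309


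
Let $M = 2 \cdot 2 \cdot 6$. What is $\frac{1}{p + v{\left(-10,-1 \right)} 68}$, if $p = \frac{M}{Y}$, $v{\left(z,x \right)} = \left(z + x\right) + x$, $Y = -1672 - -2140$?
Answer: $- \frac{39}{31822} \approx -0.0012256$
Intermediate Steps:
$Y = 468$ ($Y = -1672 + 2140 = 468$)
$v{\left(z,x \right)} = z + 2 x$ ($v{\left(z,x \right)} = \left(x + z\right) + x = z + 2 x$)
$M = 24$ ($M = 4 \cdot 6 = 24$)
$p = \frac{2}{39}$ ($p = \frac{24}{468} = 24 \cdot \frac{1}{468} = \frac{2}{39} \approx 0.051282$)
$\frac{1}{p + v{\left(-10,-1 \right)} 68} = \frac{1}{\frac{2}{39} + \left(-10 + 2 \left(-1\right)\right) 68} = \frac{1}{\frac{2}{39} + \left(-10 - 2\right) 68} = \frac{1}{\frac{2}{39} - 816} = \frac{1}{- \frac{31822}{39}} = - \frac{39}{31822}$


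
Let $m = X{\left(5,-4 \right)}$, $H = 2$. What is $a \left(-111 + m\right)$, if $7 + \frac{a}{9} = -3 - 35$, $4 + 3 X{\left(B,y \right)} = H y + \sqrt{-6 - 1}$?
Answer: $46575 - 135 i \sqrt{7} \approx 46575.0 - 357.18 i$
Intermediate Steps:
$X{\left(B,y \right)} = - \frac{4}{3} + \frac{2 y}{3} + \frac{i \sqrt{7}}{3}$ ($X{\left(B,y \right)} = - \frac{4}{3} + \frac{2 y + \sqrt{-6 - 1}}{3} = - \frac{4}{3} + \frac{2 y + \sqrt{-7}}{3} = - \frac{4}{3} + \frac{2 y + i \sqrt{7}}{3} = - \frac{4}{3} + \left(\frac{2 y}{3} + \frac{i \sqrt{7}}{3}\right) = - \frac{4}{3} + \frac{2 y}{3} + \frac{i \sqrt{7}}{3}$)
$a = -405$ ($a = -63 + 9 \left(-3 - 35\right) = -63 + 9 \left(-38\right) = -63 - 342 = -405$)
$m = -4 + \frac{i \sqrt{7}}{3}$ ($m = - \frac{4}{3} + \frac{2}{3} \left(-4\right) + \frac{i \sqrt{7}}{3} = - \frac{4}{3} - \frac{8}{3} + \frac{i \sqrt{7}}{3} = -4 + \frac{i \sqrt{7}}{3} \approx -4.0 + 0.88192 i$)
$a \left(-111 + m\right) = - 405 \left(-111 - \left(4 - \frac{i \sqrt{7}}{3}\right)\right) = - 405 \left(-115 + \frac{i \sqrt{7}}{3}\right) = 46575 - 135 i \sqrt{7}$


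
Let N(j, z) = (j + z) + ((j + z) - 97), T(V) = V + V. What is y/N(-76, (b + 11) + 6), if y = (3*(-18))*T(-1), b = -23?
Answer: -12/29 ≈ -0.41379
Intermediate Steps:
T(V) = 2*V
N(j, z) = -97 + 2*j + 2*z (N(j, z) = (j + z) + (-97 + j + z) = -97 + 2*j + 2*z)
y = 108 (y = (3*(-18))*(2*(-1)) = -54*(-2) = 108)
y/N(-76, (b + 11) + 6) = 108/(-97 + 2*(-76) + 2*((-23 + 11) + 6)) = 108/(-97 - 152 + 2*(-12 + 6)) = 108/(-97 - 152 + 2*(-6)) = 108/(-97 - 152 - 12) = 108/(-261) = 108*(-1/261) = -12/29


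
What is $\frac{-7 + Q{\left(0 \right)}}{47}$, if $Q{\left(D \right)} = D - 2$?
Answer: $- \frac{9}{47} \approx -0.19149$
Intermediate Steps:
$Q{\left(D \right)} = -2 + D$
$\frac{-7 + Q{\left(0 \right)}}{47} = \frac{-7 + \left(-2 + 0\right)}{47} = \frac{-7 - 2}{47} = \frac{1}{47} \left(-9\right) = - \frac{9}{47}$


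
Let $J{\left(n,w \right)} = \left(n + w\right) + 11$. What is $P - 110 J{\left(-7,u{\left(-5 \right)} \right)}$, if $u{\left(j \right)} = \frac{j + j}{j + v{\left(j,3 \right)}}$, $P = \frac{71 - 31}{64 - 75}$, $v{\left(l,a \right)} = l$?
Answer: $- \frac{6090}{11} \approx -553.64$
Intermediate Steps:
$P = - \frac{40}{11}$ ($P = \frac{40}{-11} = 40 \left(- \frac{1}{11}\right) = - \frac{40}{11} \approx -3.6364$)
$u{\left(j \right)} = 1$ ($u{\left(j \right)} = \frac{j + j}{j + j} = \frac{2 j}{2 j} = 2 j \frac{1}{2 j} = 1$)
$J{\left(n,w \right)} = 11 + n + w$
$P - 110 J{\left(-7,u{\left(-5 \right)} \right)} = - \frac{40}{11} - 110 \left(11 - 7 + 1\right) = - \frac{40}{11} - 550 = - \frac{6090}{11}$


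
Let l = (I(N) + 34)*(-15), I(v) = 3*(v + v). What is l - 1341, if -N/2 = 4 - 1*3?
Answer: -1671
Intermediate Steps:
N = -2 (N = -2*(4 - 1*3) = -2*(4 - 3) = -2*1 = -2)
I(v) = 6*v (I(v) = 3*(2*v) = 6*v)
l = -330 (l = (6*(-2) + 34)*(-15) = (-12 + 34)*(-15) = 22*(-15) = -330)
l - 1341 = -330 - 1341 = -1671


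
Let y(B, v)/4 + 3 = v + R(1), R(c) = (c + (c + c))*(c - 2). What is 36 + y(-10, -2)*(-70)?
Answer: 2276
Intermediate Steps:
R(c) = 3*c*(-2 + c) (R(c) = (c + 2*c)*(-2 + c) = (3*c)*(-2 + c) = 3*c*(-2 + c))
y(B, v) = -24 + 4*v (y(B, v) = -12 + 4*(v + 3*1*(-2 + 1)) = -12 + 4*(v + 3*1*(-1)) = -12 + 4*(v - 3) = -12 + 4*(-3 + v) = -12 + (-12 + 4*v) = -24 + 4*v)
36 + y(-10, -2)*(-70) = 36 + (-24 + 4*(-2))*(-70) = 36 + (-24 - 8)*(-70) = 36 - 32*(-70) = 36 + 2240 = 2276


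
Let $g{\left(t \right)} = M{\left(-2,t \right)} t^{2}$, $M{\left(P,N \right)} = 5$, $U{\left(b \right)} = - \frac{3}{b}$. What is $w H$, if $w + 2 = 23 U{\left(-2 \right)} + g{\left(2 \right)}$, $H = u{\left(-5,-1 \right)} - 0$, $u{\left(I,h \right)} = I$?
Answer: $- \frac{525}{2} \approx -262.5$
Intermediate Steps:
$g{\left(t \right)} = 5 t^{2}$
$H = -5$ ($H = -5 - 0 = -5 + 0 = -5$)
$w = \frac{105}{2}$ ($w = -2 + \left(23 \left(- \frac{3}{-2}\right) + 5 \cdot 2^{2}\right) = -2 + \left(23 \left(\left(-3\right) \left(- \frac{1}{2}\right)\right) + 5 \cdot 4\right) = -2 + \left(23 \cdot \frac{3}{2} + 20\right) = -2 + \left(\frac{69}{2} + 20\right) = -2 + \frac{109}{2} = \frac{105}{2} \approx 52.5$)
$w H = \frac{105}{2} \left(-5\right) = - \frac{525}{2}$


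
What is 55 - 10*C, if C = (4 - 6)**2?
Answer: 15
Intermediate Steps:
C = 4 (C = (-2)**2 = 4)
55 - 10*C = 55 - 10*4 = 55 - 40 = 15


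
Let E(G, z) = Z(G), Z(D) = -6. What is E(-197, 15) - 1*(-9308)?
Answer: 9302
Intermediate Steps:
E(G, z) = -6
E(-197, 15) - 1*(-9308) = -6 - 1*(-9308) = -6 + 9308 = 9302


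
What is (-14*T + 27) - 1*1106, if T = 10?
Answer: -1219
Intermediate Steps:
(-14*T + 27) - 1*1106 = (-14*10 + 27) - 1*1106 = (-140 + 27) - 1106 = -113 - 1106 = -1219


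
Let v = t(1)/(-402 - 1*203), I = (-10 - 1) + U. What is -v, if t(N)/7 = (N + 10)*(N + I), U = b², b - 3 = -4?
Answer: -63/55 ≈ -1.1455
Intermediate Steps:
b = -1 (b = 3 - 4 = -1)
U = 1 (U = (-1)² = 1)
I = -10 (I = (-10 - 1) + 1 = -11 + 1 = -10)
t(N) = 7*(-10 + N)*(10 + N) (t(N) = 7*((N + 10)*(N - 10)) = 7*((10 + N)*(-10 + N)) = 7*((-10 + N)*(10 + N)) = 7*(-10 + N)*(10 + N))
v = 63/55 (v = (-700 + 7*1²)/(-402 - 1*203) = (-700 + 7*1)/(-402 - 203) = (-700 + 7)/(-605) = -693*(-1/605) = 63/55 ≈ 1.1455)
-v = -1*63/55 = -63/55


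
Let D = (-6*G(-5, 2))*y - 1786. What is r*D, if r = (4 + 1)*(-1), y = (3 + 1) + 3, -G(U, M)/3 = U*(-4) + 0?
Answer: -3670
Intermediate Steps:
G(U, M) = 12*U (G(U, M) = -3*(U*(-4) + 0) = -3*(-4*U + 0) = -(-12)*U = 12*U)
y = 7 (y = 4 + 3 = 7)
r = -5 (r = 5*(-1) = -5)
D = 734 (D = -72*(-5)*7 - 1786 = -6*(-60)*7 - 1786 = 360*7 - 1786 = 2520 - 1786 = 734)
r*D = -5*734 = -3670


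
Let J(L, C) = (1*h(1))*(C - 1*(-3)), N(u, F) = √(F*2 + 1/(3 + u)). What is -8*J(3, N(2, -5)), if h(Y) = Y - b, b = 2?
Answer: 24 + 56*I*√5/5 ≈ 24.0 + 25.044*I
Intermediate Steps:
N(u, F) = √(1/(3 + u) + 2*F) (N(u, F) = √(2*F + 1/(3 + u)) = √(1/(3 + u) + 2*F))
h(Y) = -2 + Y (h(Y) = Y - 1*2 = Y - 2 = -2 + Y)
J(L, C) = -3 - C (J(L, C) = (1*(-2 + 1))*(C - 1*(-3)) = (1*(-1))*(C + 3) = -(3 + C) = -3 - C)
-8*J(3, N(2, -5)) = -8*(-3 - √((1 + 2*(-5)*(3 + 2))/(3 + 2))) = -8*(-3 - √((1 + 2*(-5)*5)/5)) = -8*(-3 - √((1 - 50)/5)) = -8*(-3 - √((⅕)*(-49))) = -8*(-3 - √(-49/5)) = -8*(-3 - 7*I*√5/5) = 24 + 56*I*√5/5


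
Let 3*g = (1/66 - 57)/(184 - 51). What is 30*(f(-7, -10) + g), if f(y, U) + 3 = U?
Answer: -1730515/4389 ≈ -394.28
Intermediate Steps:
f(y, U) = -3 + U
g = -3761/26334 (g = ((1/66 - 57)/(184 - 51))/3 = ((1/66 - 57)/133)/3 = (-3761/66*1/133)/3 = (⅓)*(-3761/8778) = -3761/26334 ≈ -0.14282)
30*(f(-7, -10) + g) = 30*((-3 - 10) - 3761/26334) = 30*(-13 - 3761/26334) = 30*(-346103/26334) = -1730515/4389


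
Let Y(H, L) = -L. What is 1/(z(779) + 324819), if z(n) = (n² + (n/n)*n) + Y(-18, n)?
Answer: 1/931660 ≈ 1.0734e-6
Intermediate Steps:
z(n) = n² (z(n) = (n² + (n/n)*n) - n = (n² + 1*n) - n = (n² + n) - n = (n + n²) - n = n²)
1/(z(779) + 324819) = 1/(779² + 324819) = 1/(606841 + 324819) = 1/931660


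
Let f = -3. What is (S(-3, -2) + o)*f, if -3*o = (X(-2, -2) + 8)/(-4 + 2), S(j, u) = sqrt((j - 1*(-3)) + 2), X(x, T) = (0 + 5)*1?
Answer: -13/2 - 3*sqrt(2) ≈ -10.743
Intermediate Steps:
X(x, T) = 5 (X(x, T) = 5*1 = 5)
S(j, u) = sqrt(5 + j) (S(j, u) = sqrt((j + 3) + 2) = sqrt((3 + j) + 2) = sqrt(5 + j))
o = 13/6 (o = -(5 + 8)/(3*(-4 + 2)) = -13/(3*(-2)) = -13*(-1)/(3*2) = -1/3*(-13/2) = 13/6 ≈ 2.1667)
(S(-3, -2) + o)*f = (sqrt(5 - 3) + 13/6)*(-3) = (sqrt(2) + 13/6)*(-3) = (13/6 + sqrt(2))*(-3) = -13/2 - 3*sqrt(2)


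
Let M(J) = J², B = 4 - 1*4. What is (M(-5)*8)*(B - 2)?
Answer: -400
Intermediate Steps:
B = 0 (B = 4 - 4 = 0)
(M(-5)*8)*(B - 2) = ((-5)²*8)*(0 - 2) = (25*8)*(-2) = 200*(-2) = -400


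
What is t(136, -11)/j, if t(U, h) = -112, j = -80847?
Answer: 112/80847 ≈ 0.0013853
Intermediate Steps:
t(136, -11)/j = -112/(-80847) = -112*(-1/80847) = 112/80847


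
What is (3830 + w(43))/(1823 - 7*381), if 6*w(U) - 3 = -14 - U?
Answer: -3821/844 ≈ -4.5273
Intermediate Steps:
w(U) = -11/6 - U/6 (w(U) = 1/2 + (-14 - U)/6 = 1/2 + (-7/3 - U/6) = -11/6 - U/6)
(3830 + w(43))/(1823 - 7*381) = (3830 + (-11/6 - 1/6*43))/(1823 - 7*381) = (3830 + (-11/6 - 43/6))/(1823 - 2667) = (3830 - 9)/(-844) = 3821*(-1/844) = -3821/844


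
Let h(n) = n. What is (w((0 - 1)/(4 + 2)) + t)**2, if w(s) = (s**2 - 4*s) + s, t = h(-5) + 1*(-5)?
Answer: 116281/1296 ≈ 89.723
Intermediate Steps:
t = -10 (t = -5 + 1*(-5) = -5 - 5 = -10)
w(s) = s**2 - 3*s
(w((0 - 1)/(4 + 2)) + t)**2 = (((0 - 1)/(4 + 2))*(-3 + (0 - 1)/(4 + 2)) - 10)**2 = ((-1/6)*(-3 - 1/6) - 10)**2 = ((-1*1/6)*(-3 - 1*1/6) - 10)**2 = (-(-3 - 1/6)/6 - 10)**2 = (-1/6*(-19/6) - 10)**2 = (19/36 - 10)**2 = (-341/36)**2 = 116281/1296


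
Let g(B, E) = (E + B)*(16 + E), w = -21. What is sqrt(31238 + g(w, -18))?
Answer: 2*sqrt(7829) ≈ 176.96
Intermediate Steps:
g(B, E) = (16 + E)*(B + E) (g(B, E) = (B + E)*(16 + E) = (16 + E)*(B + E))
sqrt(31238 + g(w, -18)) = sqrt(31238 + ((-18)**2 + 16*(-21) + 16*(-18) - 21*(-18))) = sqrt(31238 + (324 - 336 - 288 + 378)) = sqrt(31238 + 78) = sqrt(31316) = 2*sqrt(7829)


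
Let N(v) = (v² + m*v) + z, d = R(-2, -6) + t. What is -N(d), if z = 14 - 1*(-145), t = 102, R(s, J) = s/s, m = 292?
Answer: -40844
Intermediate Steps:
R(s, J) = 1
z = 159 (z = 14 + 145 = 159)
d = 103 (d = 1 + 102 = 103)
N(v) = 159 + v² + 292*v (N(v) = (v² + 292*v) + 159 = 159 + v² + 292*v)
-N(d) = -(159 + 103² + 292*103) = -(159 + 10609 + 30076) = -1*40844 = -40844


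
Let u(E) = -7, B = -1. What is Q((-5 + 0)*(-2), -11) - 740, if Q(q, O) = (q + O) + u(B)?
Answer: -748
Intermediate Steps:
Q(q, O) = -7 + O + q (Q(q, O) = (q + O) - 7 = (O + q) - 7 = -7 + O + q)
Q((-5 + 0)*(-2), -11) - 740 = (-7 - 11 + (-5 + 0)*(-2)) - 740 = (-7 - 11 - 5*(-2)) - 740 = (-7 - 11 + 10) - 740 = -8 - 740 = -748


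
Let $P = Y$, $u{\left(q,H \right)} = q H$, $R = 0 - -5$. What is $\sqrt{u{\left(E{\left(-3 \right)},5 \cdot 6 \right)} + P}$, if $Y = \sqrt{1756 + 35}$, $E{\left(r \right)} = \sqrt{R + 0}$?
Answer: $\sqrt{3 \sqrt{199} + 30 \sqrt{5}} \approx 10.46$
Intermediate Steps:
$R = 5$ ($R = 0 + 5 = 5$)
$E{\left(r \right)} = \sqrt{5}$ ($E{\left(r \right)} = \sqrt{5 + 0} = \sqrt{5}$)
$u{\left(q,H \right)} = H q$
$Y = 3 \sqrt{199}$ ($Y = \sqrt{1791} = 3 \sqrt{199} \approx 42.32$)
$P = 3 \sqrt{199} \approx 42.32$
$\sqrt{u{\left(E{\left(-3 \right)},5 \cdot 6 \right)} + P} = \sqrt{5 \cdot 6 \sqrt{5} + 3 \sqrt{199}} = \sqrt{30 \sqrt{5} + 3 \sqrt{199}} = \sqrt{3 \sqrt{199} + 30 \sqrt{5}}$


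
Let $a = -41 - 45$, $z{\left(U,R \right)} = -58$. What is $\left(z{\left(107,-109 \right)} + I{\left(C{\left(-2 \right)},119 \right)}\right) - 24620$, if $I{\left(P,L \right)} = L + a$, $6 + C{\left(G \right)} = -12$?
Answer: $-24645$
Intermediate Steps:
$a = -86$
$C{\left(G \right)} = -18$ ($C{\left(G \right)} = -6 - 12 = -18$)
$I{\left(P,L \right)} = -86 + L$ ($I{\left(P,L \right)} = L - 86 = -86 + L$)
$\left(z{\left(107,-109 \right)} + I{\left(C{\left(-2 \right)},119 \right)}\right) - 24620 = \left(-58 + \left(-86 + 119\right)\right) - 24620 = \left(-58 + 33\right) - 24620 = -25 - 24620 = -24645$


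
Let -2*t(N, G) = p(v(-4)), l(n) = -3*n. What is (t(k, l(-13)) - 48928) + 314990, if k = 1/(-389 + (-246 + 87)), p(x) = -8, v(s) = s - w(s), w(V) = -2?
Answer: 266066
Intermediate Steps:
v(s) = 2 + s (v(s) = s - 1*(-2) = s + 2 = 2 + s)
k = -1/548 (k = 1/(-389 - 159) = 1/(-548) = -1/548 ≈ -0.0018248)
t(N, G) = 4 (t(N, G) = -½*(-8) = 4)
(t(k, l(-13)) - 48928) + 314990 = (4 - 48928) + 314990 = -48924 + 314990 = 266066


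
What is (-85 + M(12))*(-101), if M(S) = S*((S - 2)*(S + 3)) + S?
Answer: -174427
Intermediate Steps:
M(S) = S + S*(-2 + S)*(3 + S) (M(S) = S*((-2 + S)*(3 + S)) + S = S*(-2 + S)*(3 + S) + S = S + S*(-2 + S)*(3 + S))
(-85 + M(12))*(-101) = (-85 + 12*(-5 + 12 + 12²))*(-101) = (-85 + 12*(-5 + 12 + 144))*(-101) = (-85 + 12*151)*(-101) = (-85 + 1812)*(-101) = 1727*(-101) = -174427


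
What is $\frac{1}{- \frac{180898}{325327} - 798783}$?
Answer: $- \frac{325327}{259865857939} \approx -1.2519 \cdot 10^{-6}$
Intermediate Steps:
$\frac{1}{- \frac{180898}{325327} - 798783} = \frac{1}{- \frac{259865857939}{325327}} = - \frac{325327}{259865857939}$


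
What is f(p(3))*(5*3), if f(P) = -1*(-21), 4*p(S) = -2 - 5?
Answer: 315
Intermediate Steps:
p(S) = -7/4 (p(S) = (-2 - 5)/4 = (¼)*(-7) = -7/4)
f(P) = 21
f(p(3))*(5*3) = 21*(5*3) = 21*15 = 315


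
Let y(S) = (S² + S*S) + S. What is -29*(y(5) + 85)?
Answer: -4060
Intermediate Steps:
y(S) = S + 2*S² (y(S) = (S² + S²) + S = 2*S² + S = S + 2*S²)
-29*(y(5) + 85) = -29*(5*(1 + 2*5) + 85) = -29*(5*(1 + 10) + 85) = -29*(5*11 + 85) = -29*(55 + 85) = -29*140 = -4060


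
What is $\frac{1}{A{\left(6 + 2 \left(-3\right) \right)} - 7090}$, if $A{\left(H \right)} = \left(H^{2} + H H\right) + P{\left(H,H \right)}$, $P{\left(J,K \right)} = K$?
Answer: $- \frac{1}{7090} \approx -0.00014104$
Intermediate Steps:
$A{\left(H \right)} = H + 2 H^{2}$ ($A{\left(H \right)} = \left(H^{2} + H H\right) + H = \left(H^{2} + H^{2}\right) + H = 2 H^{2} + H = H + 2 H^{2}$)
$\frac{1}{A{\left(6 + 2 \left(-3\right) \right)} - 7090} = \frac{1}{\left(6 + 2 \left(-3\right)\right) \left(1 + 2 \left(6 + 2 \left(-3\right)\right)\right) - 7090} = \frac{1}{\left(6 - 6\right) \left(1 + 2 \left(6 - 6\right)\right) - 7090} = \frac{1}{0 \left(1 + 2 \cdot 0\right) - 7090} = \frac{1}{0 \left(1 + 0\right) - 7090} = \frac{1}{0 \cdot 1 - 7090} = \frac{1}{0 - 7090} = \frac{1}{-7090} = - \frac{1}{7090}$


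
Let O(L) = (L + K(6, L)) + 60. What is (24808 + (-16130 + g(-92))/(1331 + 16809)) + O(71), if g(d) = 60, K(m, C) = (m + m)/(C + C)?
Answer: 3211890353/128794 ≈ 24938.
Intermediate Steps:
K(m, C) = m/C (K(m, C) = (2*m)/((2*C)) = (2*m)*(1/(2*C)) = m/C)
O(L) = 60 + L + 6/L (O(L) = (L + 6/L) + 60 = 60 + L + 6/L)
(24808 + (-16130 + g(-92))/(1331 + 16809)) + O(71) = (24808 + (-16130 + 60)/(1331 + 16809)) + (60 + 71 + 6/71) = (24808 - 16070/18140) + (60 + 71 + 6*(1/71)) = (24808 - 16070*1/18140) + (60 + 71 + 6/71) = (24808 - 1607/1814) + 9307/71 = 45000105/1814 + 9307/71 = 3211890353/128794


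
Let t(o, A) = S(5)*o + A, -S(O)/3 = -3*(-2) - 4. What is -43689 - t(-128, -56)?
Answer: -44401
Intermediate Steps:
S(O) = -6 (S(O) = -3*(-3*(-2) - 4) = -3*(6 - 4) = -3*2 = -6)
t(o, A) = A - 6*o (t(o, A) = -6*o + A = A - 6*o)
-43689 - t(-128, -56) = -43689 - (-56 - 6*(-128)) = -43689 - (-56 + 768) = -43689 - 1*712 = -43689 - 712 = -44401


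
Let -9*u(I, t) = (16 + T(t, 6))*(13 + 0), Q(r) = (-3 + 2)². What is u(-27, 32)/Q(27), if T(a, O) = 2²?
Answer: -260/9 ≈ -28.889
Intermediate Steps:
T(a, O) = 4
Q(r) = 1 (Q(r) = (-1)² = 1)
u(I, t) = -260/9 (u(I, t) = -(16 + 4)*(13 + 0)/9 = -20*13/9 = -⅑*260 = -260/9)
u(-27, 32)/Q(27) = -260/9/1 = -260/9*1 = -260/9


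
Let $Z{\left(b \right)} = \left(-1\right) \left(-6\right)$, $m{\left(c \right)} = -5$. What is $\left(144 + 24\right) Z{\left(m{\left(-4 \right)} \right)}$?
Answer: $1008$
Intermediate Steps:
$Z{\left(b \right)} = 6$
$\left(144 + 24\right) Z{\left(m{\left(-4 \right)} \right)} = \left(144 + 24\right) 6 = 168 \cdot 6 = 1008$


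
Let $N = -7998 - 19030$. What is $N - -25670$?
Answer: $-1358$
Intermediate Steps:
$N = -27028$
$N - -25670 = -27028 - -25670 = -27028 + 25670 = -1358$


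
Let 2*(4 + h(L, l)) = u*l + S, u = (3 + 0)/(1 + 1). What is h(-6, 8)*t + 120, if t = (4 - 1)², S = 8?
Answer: 174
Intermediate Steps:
u = 3/2 ≈ 1.5000
t = 9 (t = 3² = 9)
h(L, l) = 3*l/4 (h(L, l) = -4 + (3*l/2 + 8)/2 = -4 + (8 + 3*l/2)/2 = -4 + (4 + 3*l/4) = 3*l/4)
h(-6, 8)*t + 120 = ((¾)*8)*9 + 120 = 6*9 + 120 = 54 + 120 = 174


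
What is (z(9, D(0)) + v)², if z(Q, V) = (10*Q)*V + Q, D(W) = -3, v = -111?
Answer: 138384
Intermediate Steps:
z(Q, V) = Q + 10*Q*V (z(Q, V) = 10*Q*V + Q = Q + 10*Q*V)
(z(9, D(0)) + v)² = (9*(1 + 10*(-3)) - 111)² = (9*(1 - 30) - 111)² = (9*(-29) - 111)² = (-261 - 111)² = (-372)² = 138384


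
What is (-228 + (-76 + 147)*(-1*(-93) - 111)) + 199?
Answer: -1307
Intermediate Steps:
(-228 + (-76 + 147)*(-1*(-93) - 111)) + 199 = (-228 + 71*(93 - 111)) + 199 = (-228 + 71*(-18)) + 199 = (-228 - 1278) + 199 = -1506 + 199 = -1307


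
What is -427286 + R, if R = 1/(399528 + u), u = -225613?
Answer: -74311444689/173915 ≈ -4.2729e+5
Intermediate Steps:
R = 1/173915 (R = 1/(399528 - 225613) = 1/173915 ≈ 5.7499e-6)
-427286 + R = -427286 + 1/173915 = -74311444689/173915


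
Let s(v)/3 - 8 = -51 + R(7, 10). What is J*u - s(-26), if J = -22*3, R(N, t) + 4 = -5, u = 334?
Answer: -21888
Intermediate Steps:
R(N, t) = -9 (R(N, t) = -4 - 5 = -9)
s(v) = -156 (s(v) = 24 + 3*(-51 - 9) = 24 + 3*(-60) = 24 - 180 = -156)
J = -66
J*u - s(-26) = -66*334 - 1*(-156) = -22044 + 156 = -21888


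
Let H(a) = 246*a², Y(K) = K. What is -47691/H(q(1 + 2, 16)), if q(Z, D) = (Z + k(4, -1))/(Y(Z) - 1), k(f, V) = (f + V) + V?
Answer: -31794/1025 ≈ -31.019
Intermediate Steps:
k(f, V) = f + 2*V (k(f, V) = (V + f) + V = f + 2*V)
q(Z, D) = (2 + Z)/(-1 + Z) (q(Z, D) = (Z + (4 + 2*(-1)))/(Z - 1) = (Z + (4 - 2))/(-1 + Z) = (Z + 2)/(-1 + Z) = (2 + Z)/(-1 + Z))
-47691/H(q(1 + 2, 16)) = -47691*(-1 + (1 + 2))²/(246*(2 + (1 + 2))²) = -47691*(-1 + 3)²/(246*(2 + 3)²) = -47691/(246*(5/2)²) = -47691/(246*(25/4)) = -47691/3075/2 = -47691*2/3075 = -31794/1025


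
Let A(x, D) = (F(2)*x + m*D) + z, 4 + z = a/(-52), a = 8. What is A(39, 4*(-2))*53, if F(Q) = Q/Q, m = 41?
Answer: -201983/13 ≈ -15537.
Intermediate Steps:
z = -54/13 (z = -4 + 8/(-52) = -4 + 8*(-1/52) = -4 - 2/13 = -54/13 ≈ -4.1538)
F(Q) = 1
A(x, D) = -54/13 + x + 41*D (A(x, D) = (1*x + 41*D) - 54/13 = (x + 41*D) - 54/13 = -54/13 + x + 41*D)
A(39, 4*(-2))*53 = (-54/13 + 39 + 41*(4*(-2)))*53 = (-54/13 + 39 + 41*(-8))*53 = (-54/13 + 39 - 328)*53 = -3811/13*53 = -201983/13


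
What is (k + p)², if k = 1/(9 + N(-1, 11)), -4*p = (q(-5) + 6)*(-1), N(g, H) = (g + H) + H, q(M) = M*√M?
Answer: (92 - 75*I*√5)²/3600 ≈ -5.4614 - 8.5716*I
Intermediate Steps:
q(M) = M^(3/2)
N(g, H) = g + 2*H (N(g, H) = (H + g) + H = g + 2*H)
p = 3/2 - 5*I*√5/4 (p = -((-5)^(3/2) + 6)*(-1)/4 = -(-5*I*√5 + 6)*(-1)/4 = -(6 - 5*I*√5)*(-1)/4 = -(-6 + 5*I*√5)/4 = 3/2 - 5*I*√5/4 ≈ 1.5 - 2.7951*I)
k = 1/30 (k = 1/(9 + (-1 + 2*11)) = 1/(9 + (-1 + 22)) = 1/(9 + 21) = 1/30 ≈ 0.033333)
(k + p)² = (1/30 + (3/2 - 5*I*√5/4))² = (23/15 - 5*I*√5/4)²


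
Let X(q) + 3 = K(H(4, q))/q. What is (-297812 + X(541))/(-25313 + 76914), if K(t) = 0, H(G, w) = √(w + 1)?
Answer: -297815/51601 ≈ -5.7715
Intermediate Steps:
H(G, w) = √(1 + w)
X(q) = -3 (X(q) = -3 + 0/q = -3 + 0 = -3)
(-297812 + X(541))/(-25313 + 76914) = (-297812 - 3)/(-25313 + 76914) = -297815/51601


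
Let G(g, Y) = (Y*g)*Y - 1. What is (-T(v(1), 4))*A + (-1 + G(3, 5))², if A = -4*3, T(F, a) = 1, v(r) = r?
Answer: 5341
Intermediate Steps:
G(g, Y) = -1 + g*Y² (G(g, Y) = g*Y² - 1 = -1 + g*Y²)
A = -12
(-T(v(1), 4))*A + (-1 + G(3, 5))² = -1*1*(-12) + (-1 + (-1 + 3*5²))² = -1*(-12) + (-1 + (-1 + 3*25))² = 12 + (-1 + (-1 + 75))² = 12 + (-1 + 74)² = 12 + 73² = 12 + 5329 = 5341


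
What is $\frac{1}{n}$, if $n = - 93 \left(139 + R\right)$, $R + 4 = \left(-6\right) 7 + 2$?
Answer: $- \frac{1}{8835} \approx -0.00011319$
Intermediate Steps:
$R = -44$ ($R = -4 + \left(\left(-6\right) 7 + 2\right) = -4 + \left(-42 + 2\right) = -4 - 40 = -44$)
$n = -8835$ ($n = - 93 \left(139 - 44\right) = \left(-93\right) 95 = -8835$)
$\frac{1}{n} = \frac{1}{-8835} = - \frac{1}{8835}$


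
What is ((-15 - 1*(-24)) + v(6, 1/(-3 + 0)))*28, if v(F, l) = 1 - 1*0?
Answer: 280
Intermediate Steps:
v(F, l) = 1 (v(F, l) = 1 + 0 = 1)
((-15 - 1*(-24)) + v(6, 1/(-3 + 0)))*28 = ((-15 - 1*(-24)) + 1)*28 = ((-15 + 24) + 1)*28 = (9 + 1)*28 = 10*28 = 280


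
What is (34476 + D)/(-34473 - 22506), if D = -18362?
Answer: -16114/56979 ≈ -0.28281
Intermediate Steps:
(34476 + D)/(-34473 - 22506) = (34476 - 18362)/(-34473 - 22506) = 16114/(-56979) = 16114*(-1/56979) = -16114/56979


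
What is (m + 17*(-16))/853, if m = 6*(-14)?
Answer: -356/853 ≈ -0.41735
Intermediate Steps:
m = -84
(m + 17*(-16))/853 = (-84 + 17*(-16))/853 = (-84 - 272)*(1/853) = -356*1/853 = -356/853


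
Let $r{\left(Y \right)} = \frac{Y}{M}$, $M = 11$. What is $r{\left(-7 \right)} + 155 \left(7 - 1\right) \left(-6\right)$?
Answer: $- \frac{61387}{11} \approx -5580.6$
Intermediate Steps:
$r{\left(Y \right)} = \frac{Y}{11}$
$r{\left(-7 \right)} + 155 \left(7 - 1\right) \left(-6\right) = \frac{1}{11} \left(-7\right) + 155 \left(7 - 1\right) \left(-6\right) = - \frac{7}{11} + 155 \cdot 6 \left(-6\right) = - \frac{7}{11} + 155 \left(-36\right) = - \frac{7}{11} - 5580 = - \frac{61387}{11}$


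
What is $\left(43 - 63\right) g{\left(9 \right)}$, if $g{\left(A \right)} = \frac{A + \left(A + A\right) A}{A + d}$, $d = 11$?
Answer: $-171$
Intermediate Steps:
$g{\left(A \right)} = \frac{A + 2 A^{2}}{11 + A}$ ($g{\left(A \right)} = \frac{A + \left(A + A\right) A}{A + 11} = \frac{A + 2 A A}{11 + A} = \frac{A + 2 A^{2}}{11 + A}$)
$\left(43 - 63\right) g{\left(9 \right)} = \left(43 - 63\right) \frac{9 \left(1 + 2 \cdot 9\right)}{11 + 9} = \left(43 - 63\right) \frac{9 \left(1 + 18\right)}{20} = \left(43 - 63\right) 9 \cdot \frac{1}{20} \cdot 19 = \left(-20\right) \frac{171}{20} = -171$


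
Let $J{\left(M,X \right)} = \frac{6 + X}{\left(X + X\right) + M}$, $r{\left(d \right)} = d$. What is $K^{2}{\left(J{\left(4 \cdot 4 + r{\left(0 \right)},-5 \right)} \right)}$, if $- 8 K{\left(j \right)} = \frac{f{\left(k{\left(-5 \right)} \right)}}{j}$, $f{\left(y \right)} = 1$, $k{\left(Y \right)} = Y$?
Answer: $\frac{9}{16} \approx 0.5625$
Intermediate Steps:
$J{\left(M,X \right)} = \frac{6 + X}{M + 2 X}$ ($J{\left(M,X \right)} = \frac{6 + X}{2 X + M} = \frac{6 + X}{M + 2 X}$)
$K{\left(j \right)} = - \frac{1}{8 j}$ ($K{\left(j \right)} = - \frac{1 \frac{1}{j}}{8} = - \frac{1}{8 j}$)
$K^{2}{\left(J{\left(4 \cdot 4 + r{\left(0 \right)},-5 \right)} \right)} = \left(- \frac{1}{8 \frac{6 - 5}{\left(4 \cdot 4 + 0\right) + 2 \left(-5\right)}}\right)^{2} = \left(- \frac{1}{8 \frac{1}{\left(16 + 0\right) - 10} \cdot 1}\right)^{2} = \left(- \frac{1}{8 \frac{1}{16 - 10} \cdot 1}\right)^{2} = \left(- \frac{1}{8 \cdot \frac{1}{6} \cdot 1}\right)^{2} = \left(- \frac{\frac{1}{\frac{1}{6}}}{8}\right)^{2} = \left(\left(- \frac{1}{8}\right) 6\right)^{2} = \left(- \frac{3}{4}\right)^{2} = \frac{9}{16}$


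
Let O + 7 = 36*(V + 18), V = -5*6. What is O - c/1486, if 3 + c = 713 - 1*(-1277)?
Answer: -654341/1486 ≈ -440.34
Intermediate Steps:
V = -30
c = 1987 (c = -3 + (713 - 1*(-1277)) = -3 + (713 + 1277) = -3 + 1990 = 1987)
O = -439 (O = -7 + 36*(-30 + 18) = -7 + 36*(-12) = -7 - 432 = -439)
O - c/1486 = -439 - 1987/1486 = -654341/1486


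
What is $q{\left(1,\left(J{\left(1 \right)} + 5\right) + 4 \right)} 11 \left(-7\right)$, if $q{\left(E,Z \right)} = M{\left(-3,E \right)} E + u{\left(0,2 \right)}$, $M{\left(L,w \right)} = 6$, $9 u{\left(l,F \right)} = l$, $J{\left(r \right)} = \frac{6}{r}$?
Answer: $-462$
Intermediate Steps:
$u{\left(l,F \right)} = \frac{l}{9}$
$q{\left(E,Z \right)} = 6 E$ ($q{\left(E,Z \right)} = 6 E + \frac{1}{9} \cdot 0 = 6 E + 0 = 6 E$)
$q{\left(1,\left(J{\left(1 \right)} + 5\right) + 4 \right)} 11 \left(-7\right) = 6 \cdot 1 \cdot 11 \left(-7\right) = 6 \cdot 11 \left(-7\right) = 66 \left(-7\right) = -462$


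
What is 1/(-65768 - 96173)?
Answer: -1/161941 ≈ -6.1751e-6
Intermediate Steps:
1/(-65768 - 96173) = 1/(-161941) = -1/161941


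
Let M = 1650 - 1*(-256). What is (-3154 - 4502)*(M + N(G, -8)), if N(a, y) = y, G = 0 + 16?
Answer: -14531088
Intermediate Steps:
G = 16
M = 1906 (M = 1650 + 256 = 1906)
(-3154 - 4502)*(M + N(G, -8)) = (-3154 - 4502)*(1906 - 8) = -7656*1898 = -14531088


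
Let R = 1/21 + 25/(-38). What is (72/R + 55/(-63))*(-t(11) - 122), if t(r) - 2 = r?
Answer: 54697695/3409 ≈ 16045.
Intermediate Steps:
t(r) = 2 + r
R = -487/798 (R = 1*(1/21) + 25*(-1/38) = 1/21 - 25/38 = -487/798 ≈ -0.61028)
(72/R + 55/(-63))*(-t(11) - 122) = (72/(-487/798) + 55/(-63))*(-(2 + 11) - 122) = (72*(-798/487) + 55*(-1/63))*(-1*13 - 122) = (-57456/487 - 55/63)*(-13 - 122) = -3646513/30681*(-135) = 54697695/3409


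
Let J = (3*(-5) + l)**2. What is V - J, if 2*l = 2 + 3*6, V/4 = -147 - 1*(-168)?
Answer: 59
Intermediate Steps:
V = 84 (V = 4*(-147 - 1*(-168)) = 4*(-147 + 168) = 4*21 = 84)
l = 10 (l = (2 + 3*6)/2 = (2 + 18)/2 = (1/2)*20 = 10)
J = 25 (J = (3*(-5) + 10)**2 = (-15 + 10)**2 = (-5)**2 = 25)
V - J = 84 - 1*25 = 84 - 25 = 59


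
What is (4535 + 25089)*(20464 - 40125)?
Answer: -582437464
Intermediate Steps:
(4535 + 25089)*(20464 - 40125) = 29624*(-19661) = -582437464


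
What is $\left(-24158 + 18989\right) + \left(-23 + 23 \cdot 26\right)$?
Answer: $-4594$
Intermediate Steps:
$\left(-24158 + 18989\right) + \left(-23 + 23 \cdot 26\right) = -5169 + \left(-23 + 598\right) = -5169 + 575 = -4594$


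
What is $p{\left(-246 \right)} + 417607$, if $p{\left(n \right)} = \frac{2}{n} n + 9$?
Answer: $417618$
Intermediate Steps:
$p{\left(n \right)} = 11$ ($p{\left(n \right)} = 2 + 9 = 11$)
$p{\left(-246 \right)} + 417607 = 11 + 417607 = 417618$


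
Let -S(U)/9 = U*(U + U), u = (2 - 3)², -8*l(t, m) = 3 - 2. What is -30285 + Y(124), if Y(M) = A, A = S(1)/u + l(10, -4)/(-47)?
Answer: -11393927/376 ≈ -30303.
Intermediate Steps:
l(t, m) = -⅛ (l(t, m) = -(3 - 2)/8 = -⅛*1 = -⅛)
u = 1 (u = (-1)² = 1)
S(U) = -18*U² (S(U) = -9*U*(U + U) = -9*U*2*U = -18*U²)
A = -6767/376 (A = -18*1²/1 - ⅛/(-47) = -18*1*1 - ⅛*(-1/47) = -18*1 + 1/376 = -18 + 1/376 = -6767/376 ≈ -17.997)
Y(M) = -6767/376
-30285 + Y(124) = -30285 - 6767/376 = -11393927/376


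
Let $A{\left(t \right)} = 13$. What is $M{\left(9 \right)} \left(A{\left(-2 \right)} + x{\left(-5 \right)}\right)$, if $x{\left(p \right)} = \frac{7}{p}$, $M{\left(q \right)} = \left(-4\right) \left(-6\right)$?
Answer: $\frac{1392}{5} \approx 278.4$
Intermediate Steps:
$M{\left(q \right)} = 24$
$M{\left(9 \right)} \left(A{\left(-2 \right)} + x{\left(-5 \right)}\right) = 24 \left(13 + \frac{7}{-5}\right) = 24 \left(13 + 7 \left(- \frac{1}{5}\right)\right) = 24 \left(13 - \frac{7}{5}\right) = 24 \cdot \frac{58}{5} = \frac{1392}{5}$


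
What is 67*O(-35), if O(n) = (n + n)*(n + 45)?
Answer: -46900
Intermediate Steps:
O(n) = 2*n*(45 + n) (O(n) = (2*n)*(45 + n) = 2*n*(45 + n))
67*O(-35) = 67*(2*(-35)*(45 - 35)) = 67*(2*(-35)*10) = 67*(-700) = -46900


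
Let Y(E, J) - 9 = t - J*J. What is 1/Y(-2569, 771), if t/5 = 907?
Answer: -1/589897 ≈ -1.6952e-6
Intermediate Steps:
t = 4535 (t = 5*907 = 4535)
Y(E, J) = 4544 - J**2 (Y(E, J) = 9 + (4535 - J*J) = 9 + (4535 - J**2) = 4544 - J**2)
1/Y(-2569, 771) = 1/(4544 - 1*771**2) = 1/(4544 - 1*594441) = 1/(4544 - 594441) = 1/(-589897) = -1/589897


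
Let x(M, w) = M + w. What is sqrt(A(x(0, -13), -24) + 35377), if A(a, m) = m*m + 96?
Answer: sqrt(36049) ≈ 189.87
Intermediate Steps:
A(a, m) = 96 + m**2 (A(a, m) = m**2 + 96 = 96 + m**2)
sqrt(A(x(0, -13), -24) + 35377) = sqrt((96 + (-24)**2) + 35377) = sqrt((96 + 576) + 35377) = sqrt(672 + 35377) = sqrt(36049)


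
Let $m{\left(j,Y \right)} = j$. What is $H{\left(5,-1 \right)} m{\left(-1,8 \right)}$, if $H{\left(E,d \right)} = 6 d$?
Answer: $6$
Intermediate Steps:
$H{\left(5,-1 \right)} m{\left(-1,8 \right)} = 6 \left(-1\right) \left(-1\right) = \left(-6\right) \left(-1\right) = 6$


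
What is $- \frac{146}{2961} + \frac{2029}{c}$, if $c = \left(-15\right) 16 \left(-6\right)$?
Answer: $\frac{214727}{157920} \approx 1.3597$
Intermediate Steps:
$c = 1440$ ($c = \left(-240\right) \left(-6\right) = 1440$)
$- \frac{146}{2961} + \frac{2029}{c} = - \frac{146}{2961} + \frac{2029}{1440} = \frac{214727}{157920}$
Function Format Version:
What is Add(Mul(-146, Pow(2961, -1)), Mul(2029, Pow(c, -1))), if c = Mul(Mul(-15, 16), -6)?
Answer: Rational(214727, 157920) ≈ 1.3597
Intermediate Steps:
c = 1440 (c = Mul(-240, -6) = 1440)
Add(Mul(-146, Pow(2961, -1)), Mul(2029, Pow(c, -1))) = Add(Mul(-146, Pow(2961, -1)), Mul(2029, Pow(1440, -1))) = Add(Mul(-146, Rational(1, 2961)), Mul(2029, Rational(1, 1440))) = Add(Rational(-146, 2961), Rational(2029, 1440)) = Rational(214727, 157920)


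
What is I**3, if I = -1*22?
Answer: -10648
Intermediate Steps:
I = -22
I**3 = (-22)**3 = -10648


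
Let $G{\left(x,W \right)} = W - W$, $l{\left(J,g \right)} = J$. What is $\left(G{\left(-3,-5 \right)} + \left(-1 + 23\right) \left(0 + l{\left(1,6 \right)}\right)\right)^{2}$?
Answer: $484$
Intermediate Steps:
$G{\left(x,W \right)} = 0$
$\left(G{\left(-3,-5 \right)} + \left(-1 + 23\right) \left(0 + l{\left(1,6 \right)}\right)\right)^{2} = \left(0 + \left(-1 + 23\right) \left(0 + 1\right)\right)^{2} = \left(0 + 22 \cdot 1\right)^{2} = \left(0 + 22\right)^{2} = 22^{2} = 484$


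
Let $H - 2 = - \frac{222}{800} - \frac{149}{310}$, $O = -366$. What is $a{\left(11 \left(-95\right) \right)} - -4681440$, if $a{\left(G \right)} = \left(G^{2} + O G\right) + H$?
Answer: $\frac{76333609399}{12400} \approx 6.1559 \cdot 10^{6}$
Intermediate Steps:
$H = \frac{15399}{12400}$ ($H = 2 - \left(\frac{111}{400} + \frac{149}{310}\right) = 2 - \frac{9401}{12400} = \frac{15399}{12400} \approx 1.2419$)
$a{\left(G \right)} = \frac{15399}{12400} + G^{2} - 366 G$ ($a{\left(G \right)} = \left(G^{2} - 366 G\right) + \frac{15399}{12400} = \frac{15399}{12400} + G^{2} - 366 G$)
$a{\left(11 \left(-95\right) \right)} - -4681440 = \left(\frac{15399}{12400} + \left(11 \left(-95\right)\right)^{2} - 366 \cdot 11 \left(-95\right)\right) - -4681440 = \left(\frac{15399}{12400} + \left(-1045\right)^{2} - -382470\right) + 4681440 = \left(\frac{15399}{12400} + 1092025 + 382470\right) + 4681440 = \frac{18283753399}{12400} + 4681440 = \frac{76333609399}{12400}$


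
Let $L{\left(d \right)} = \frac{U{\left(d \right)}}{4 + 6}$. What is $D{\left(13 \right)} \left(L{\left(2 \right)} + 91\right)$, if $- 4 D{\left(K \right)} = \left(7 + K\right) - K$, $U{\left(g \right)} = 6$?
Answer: $- \frac{1603}{10} \approx -160.3$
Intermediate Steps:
$D{\left(K \right)} = - \frac{7}{4}$ ($D{\left(K \right)} = - \frac{\left(7 + K\right) - K}{4} = \left(- \frac{1}{4}\right) 7 = - \frac{7}{4}$)
$L{\left(d \right)} = \frac{3}{5}$ ($L{\left(d \right)} = \frac{1}{4 + 6} \cdot 6 = \frac{1}{10} \cdot 6 = \frac{3}{5}$)
$D{\left(13 \right)} \left(L{\left(2 \right)} + 91\right) = - \frac{7 \left(\frac{3}{5} + 91\right)}{4} = \left(- \frac{7}{4}\right) \frac{458}{5} = - \frac{1603}{10}$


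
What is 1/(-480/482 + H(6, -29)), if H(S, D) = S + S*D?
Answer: -241/40728 ≈ -0.0059173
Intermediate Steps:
H(S, D) = S + D*S
1/(-480/482 + H(6, -29)) = 1/(-480/482 + 6*(1 - 29)) = 1/(-480*1/482 + 6*(-28)) = 1/(-240/241 - 168) = 1/(-40728/241) = -241/40728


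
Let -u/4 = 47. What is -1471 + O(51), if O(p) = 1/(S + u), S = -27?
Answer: -316266/215 ≈ -1471.0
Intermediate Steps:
u = -188 (u = -4*47 = -188)
O(p) = -1/215 (O(p) = 1/(-27 - 188) = 1/(-215) = -1/215)
-1471 + O(51) = -1471 - 1/215 = -316266/215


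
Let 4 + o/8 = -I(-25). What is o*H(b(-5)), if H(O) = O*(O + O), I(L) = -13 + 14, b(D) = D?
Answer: -2000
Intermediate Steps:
I(L) = 1
H(O) = 2*O² (H(O) = O*(2*O) = 2*O²)
o = -40 (o = -32 + 8*(-1*1) = -32 + 8*(-1) = -32 - 8 = -40)
o*H(b(-5)) = -80*(-5)² = -80*25 = -40*50 = -2000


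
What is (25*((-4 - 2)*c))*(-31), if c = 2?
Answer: 9300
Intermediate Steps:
(25*((-4 - 2)*c))*(-31) = (25*((-4 - 2)*2))*(-31) = (25*(-6*2))*(-31) = (25*(-12))*(-31) = -300*(-31) = 9300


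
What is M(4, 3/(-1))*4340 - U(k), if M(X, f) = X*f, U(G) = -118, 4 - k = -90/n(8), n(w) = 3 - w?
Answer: -51962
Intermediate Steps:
k = -14 (k = 4 - (-90)/(3 - 1*8) = 4 - (-90)/(3 - 8) = 4 - (-90)/(-5) = 4 - (-90)*(-1)/5 = 4 - 1*18 = 4 - 18 = -14)
M(4, 3/(-1))*4340 - U(k) = (4*(3/(-1)))*4340 - 1*(-118) = (4*(3*(-1)))*4340 + 118 = (4*(-3))*4340 + 118 = -12*4340 + 118 = -52080 + 118 = -51962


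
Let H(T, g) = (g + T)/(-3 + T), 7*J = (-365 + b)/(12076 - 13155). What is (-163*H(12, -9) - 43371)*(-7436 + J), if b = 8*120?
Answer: 1045273264004/3237 ≈ 3.2291e+8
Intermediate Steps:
b = 960
J = -85/1079 (J = ((-365 + 960)/(12076 - 13155))/7 = (595/(-1079))/7 = (595*(-1/1079))/7 = (⅐)*(-595/1079) = -85/1079 ≈ -0.078777)
H(T, g) = (T + g)/(-3 + T)
(-163*H(12, -9) - 43371)*(-7436 + J) = (-163*(12 - 9)/(-3 + 12) - 43371)*(-7436 - 85/1079) = (-163*3/9 - 43371)*(-8023529/1079) = (-163*⅓ - 43371)*(-8023529/1079) = (-163/3 - 43371)*(-8023529/1079) = -130276/3*(-8023529/1079) = 1045273264004/3237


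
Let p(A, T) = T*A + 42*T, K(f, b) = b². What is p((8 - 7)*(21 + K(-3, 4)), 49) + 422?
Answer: 4293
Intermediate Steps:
p(A, T) = 42*T + A*T (p(A, T) = A*T + 42*T = 42*T + A*T)
p((8 - 7)*(21 + K(-3, 4)), 49) + 422 = 49*(42 + (8 - 7)*(21 + 4²)) + 422 = 49*(42 + 1*(21 + 16)) + 422 = 49*(42 + 1*37) + 422 = 49*(42 + 37) + 422 = 49*79 + 422 = 3871 + 422 = 4293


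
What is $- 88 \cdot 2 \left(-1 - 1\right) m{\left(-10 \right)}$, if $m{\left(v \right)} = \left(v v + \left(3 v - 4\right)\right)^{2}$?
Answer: $1533312$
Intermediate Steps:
$m{\left(v \right)} = \left(-4 + v^{2} + 3 v\right)^{2}$ ($m{\left(v \right)} = \left(v^{2} + \left(-4 + 3 v\right)\right)^{2} = \left(-4 + v^{2} + 3 v\right)^{2}$)
$- 88 \cdot 2 \left(-1 - 1\right) m{\left(-10 \right)} = - 88 \cdot 2 \left(-1 - 1\right) \left(-4 + \left(-10\right)^{2} + 3 \left(-10\right)\right)^{2} = - 88 \cdot 2 \left(-2\right) \left(-4 + 100 - 30\right)^{2} = \left(-88\right) \left(-4\right) 66^{2} = 352 \cdot 4356 = 1533312$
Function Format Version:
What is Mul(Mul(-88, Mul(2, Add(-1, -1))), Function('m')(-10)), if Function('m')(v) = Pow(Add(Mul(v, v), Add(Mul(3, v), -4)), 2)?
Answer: 1533312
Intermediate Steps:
Function('m')(v) = Pow(Add(-4, Pow(v, 2), Mul(3, v)), 2) (Function('m')(v) = Pow(Add(Pow(v, 2), Add(-4, Mul(3, v))), 2) = Pow(Add(-4, Pow(v, 2), Mul(3, v)), 2))
Mul(Mul(-88, Mul(2, Add(-1, -1))), Function('m')(-10)) = Mul(Mul(-88, Mul(2, Add(-1, -1))), Pow(Add(-4, Pow(-10, 2), Mul(3, -10)), 2)) = Mul(Mul(-88, Mul(2, -2)), Pow(Add(-4, 100, -30), 2)) = Mul(Mul(-88, -4), Pow(66, 2)) = Mul(352, 4356) = 1533312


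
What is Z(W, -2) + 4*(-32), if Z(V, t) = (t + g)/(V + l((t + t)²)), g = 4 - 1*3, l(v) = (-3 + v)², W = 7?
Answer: -22529/176 ≈ -128.01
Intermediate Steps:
g = 1 (g = 4 - 3 = 1)
Z(V, t) = (1 + t)/(V + (-3 + 4*t²)²) (Z(V, t) = (t + 1)/(V + (-3 + (t + t)²)²) = (1 + t)/(V + (-3 + (2*t)²)²) = (1 + t)/(V + (-3 + 4*t²)²))
Z(W, -2) + 4*(-32) = (1 - 2)/(7 + (-3 + 4*(-2)²)²) + 4*(-32) = -1/(7 + (-3 + 4*4)²) - 128 = -1/(7 + (-3 + 16)²) - 128 = -1/(7 + 13²) - 128 = -1/(7 + 169) - 128 = -1/176 - 128 = -22529/176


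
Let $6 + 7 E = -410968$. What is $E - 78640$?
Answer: $- \frac{961454}{7} \approx -1.3735 \cdot 10^{5}$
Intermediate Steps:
$E = - \frac{410974}{7}$ ($E = - \frac{6}{7} + \frac{1}{7} \left(-410968\right) = - \frac{6}{7} - \frac{410968}{7} = - \frac{410974}{7} \approx -58711.0$)
$E - 78640 = - \frac{410974}{7} - 78640 = - \frac{961454}{7}$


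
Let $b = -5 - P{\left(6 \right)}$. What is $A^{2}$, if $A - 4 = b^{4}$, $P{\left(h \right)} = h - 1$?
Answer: $100080016$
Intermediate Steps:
$P{\left(h \right)} = -1 + h$
$b = -10$ ($b = -5 - \left(-1 + 6\right) = -5 - 5 = -10$)
$A = 10004$ ($A = 4 + \left(-10\right)^{4} = 4 + 10000 = 10004$)
$A^{2} = 10004^{2} = 100080016$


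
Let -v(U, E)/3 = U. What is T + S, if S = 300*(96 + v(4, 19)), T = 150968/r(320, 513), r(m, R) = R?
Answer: 13078568/513 ≈ 25494.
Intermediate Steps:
v(U, E) = -3*U
T = 150968/513 ≈ 294.28
S = 25200 (S = 300*(96 - 3*4) = 300*(96 - 12) = 300*84 = 25200)
T + S = 150968/513 + 25200 = 13078568/513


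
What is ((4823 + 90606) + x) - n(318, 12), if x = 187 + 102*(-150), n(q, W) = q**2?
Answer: -20808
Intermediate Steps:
x = -15113 (x = 187 - 15300 = -15113)
((4823 + 90606) + x) - n(318, 12) = ((4823 + 90606) - 15113) - 1*318**2 = (95429 - 15113) - 1*101124 = 80316 - 101124 = -20808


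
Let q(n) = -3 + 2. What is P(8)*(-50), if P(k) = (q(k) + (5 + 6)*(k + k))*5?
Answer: -43750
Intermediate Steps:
q(n) = -1
P(k) = -5 + 110*k (P(k) = (-1 + (5 + 6)*(k + k))*5 = (-1 + 11*(2*k))*5 = (-1 + 22*k)*5 = -5 + 110*k)
P(8)*(-50) = (-5 + 110*8)*(-50) = (-5 + 880)*(-50) = 875*(-50) = -43750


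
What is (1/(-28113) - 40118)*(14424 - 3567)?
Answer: -4081643315365/9371 ≈ -4.3556e+8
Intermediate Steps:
(1/(-28113) - 40118)*(14424 - 3567) = (-1/28113 - 40118)*10857 = -1127837335/28113*10857 = -4081643315365/9371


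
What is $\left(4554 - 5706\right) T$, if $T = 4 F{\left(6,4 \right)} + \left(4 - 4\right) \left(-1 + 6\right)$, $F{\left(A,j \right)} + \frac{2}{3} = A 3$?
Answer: $-79872$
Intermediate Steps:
$F{\left(A,j \right)} = - \frac{2}{3} + 3 A$ ($F{\left(A,j \right)} = - \frac{2}{3} + A 3 = - \frac{2}{3} + 3 A$)
$T = \frac{208}{3}$ ($T = 4 \left(- \frac{2}{3} + 3 \cdot 6\right) + \left(4 - 4\right) \left(-1 + 6\right) = 4 \left(- \frac{2}{3} + 18\right) + 0 \cdot 5 = 4 \cdot \frac{52}{3} + 0 = \frac{208}{3} + 0 = \frac{208}{3} \approx 69.333$)
$\left(4554 - 5706\right) T = \left(4554 - 5706\right) \frac{208}{3} = \left(-1152\right) \frac{208}{3} = -79872$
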